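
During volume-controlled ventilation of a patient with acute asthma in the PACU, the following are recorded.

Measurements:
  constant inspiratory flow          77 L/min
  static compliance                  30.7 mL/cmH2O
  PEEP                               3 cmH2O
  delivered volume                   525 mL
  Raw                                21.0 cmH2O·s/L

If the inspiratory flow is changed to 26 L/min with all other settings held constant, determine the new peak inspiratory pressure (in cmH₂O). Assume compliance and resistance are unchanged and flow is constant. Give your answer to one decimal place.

29.2

Flow: 77 L/min ÷ 60 = 1.2833 L/s.
New flow: 26 L/min ÷ 60 = 0.4333 L/s.
PIP = Vt/C + R·V̇ + PEEP (constant-flow equation of motion).
Only the resistive term changes: ΔPIP = R × ΔV̇ = 21.0 × (0.4333 − 1.2833) = 21.0 × -0.85 = -17.85 cmH2O.
Original PIP = 525/30.7 + 21.0×1.2833 + 3 = 47.05 cmH2O; new PIP = 47.05 + (-17.85) = 29.2 cmH2O.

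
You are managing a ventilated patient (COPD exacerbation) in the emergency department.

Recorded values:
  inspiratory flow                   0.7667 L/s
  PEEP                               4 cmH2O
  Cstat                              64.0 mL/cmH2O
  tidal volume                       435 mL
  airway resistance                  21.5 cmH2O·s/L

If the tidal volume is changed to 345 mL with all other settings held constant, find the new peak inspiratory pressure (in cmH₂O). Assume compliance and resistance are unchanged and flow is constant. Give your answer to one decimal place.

25.9

PIP = Vt/C + R·V̇ + PEEP (constant-flow equation of motion).
Only the elastic term changes: ΔPIP = ΔVt / C = (345 − 435) / 64.0 = -1.406 cmH2O.
Original PIP = 435/64.0 + 21.5×0.7667 + 4 = 27.281 cmH2O; new PIP = 27.281 + (-1.406) = 25.875 cmH2O.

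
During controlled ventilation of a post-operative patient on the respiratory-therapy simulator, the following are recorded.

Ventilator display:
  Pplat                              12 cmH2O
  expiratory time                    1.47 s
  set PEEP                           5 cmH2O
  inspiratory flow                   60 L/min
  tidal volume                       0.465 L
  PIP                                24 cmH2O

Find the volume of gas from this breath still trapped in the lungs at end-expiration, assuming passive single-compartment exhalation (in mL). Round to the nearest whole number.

Flow: 60 L/min ÷ 60 = 1 L/s.
R = (PIP − Pplat)/V̇ = (24 − 12) / 1 = 12.0/1 = 12.0 cmH2O·s/L.
C = Vt/(Pplat − PEEP) = 465.0 / (12 − 5) = 465.0/7.0 = 66.429 mL/cmH2O.
τ = R × C = 12.0 × 0.06643 L/cmH2O = 0.7972 s.
Fraction remaining = e^(−Te/τ) = e^(−1.47/0.7972) = 0.1582.
Trapped volume = 465.0 × 0.1582 = 73.563 mL.

74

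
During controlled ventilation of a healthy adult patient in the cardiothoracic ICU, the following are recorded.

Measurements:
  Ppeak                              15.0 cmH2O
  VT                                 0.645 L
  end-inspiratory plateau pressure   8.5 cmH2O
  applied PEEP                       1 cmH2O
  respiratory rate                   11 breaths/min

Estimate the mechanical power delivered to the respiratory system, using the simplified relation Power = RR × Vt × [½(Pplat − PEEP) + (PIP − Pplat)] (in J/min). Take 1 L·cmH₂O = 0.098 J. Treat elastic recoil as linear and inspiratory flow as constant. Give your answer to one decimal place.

7.1

Per-breath work = Vt × [½(Pplat−PEEP) + (PIP−Pplat)] = 0.645 × [0.5×7.5 + 6.5] = 0.645 × 10.25 = 6.611 L·cmH2O.
Power = 11 × 6.611 = 72.721 L·cmH2O/min.
× 0.098 J/(L·cmH2O) → 7.127 J/min.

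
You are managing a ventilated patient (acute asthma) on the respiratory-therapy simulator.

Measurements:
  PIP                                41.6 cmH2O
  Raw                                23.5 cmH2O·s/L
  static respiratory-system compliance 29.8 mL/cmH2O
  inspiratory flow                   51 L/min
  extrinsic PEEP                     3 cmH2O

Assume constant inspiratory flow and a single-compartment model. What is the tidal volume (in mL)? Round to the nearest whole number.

Flow: 51 L/min ÷ 60 = 0.85 L/s.
Equation of motion (constant flow): PIP = Vt/C + R·V̇ + PEEP.
Vt/C = PIP − R·V̇ − PEEP = 41.6 − 19.975 − 3 = 18.625 cmH2O.
Vt = C × 18.625 = 29.8 × 18.625 = 555.03 mL.

555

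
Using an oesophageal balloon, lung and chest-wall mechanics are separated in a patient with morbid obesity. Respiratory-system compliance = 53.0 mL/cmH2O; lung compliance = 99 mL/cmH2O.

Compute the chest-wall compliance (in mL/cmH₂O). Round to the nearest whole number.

114

1/Ccw = 1/Crs − 1/CL.
1/Ccw = 1/53.0 − 1/99 = 0.008767.
Ccw = 114.06 mL/cmH2O.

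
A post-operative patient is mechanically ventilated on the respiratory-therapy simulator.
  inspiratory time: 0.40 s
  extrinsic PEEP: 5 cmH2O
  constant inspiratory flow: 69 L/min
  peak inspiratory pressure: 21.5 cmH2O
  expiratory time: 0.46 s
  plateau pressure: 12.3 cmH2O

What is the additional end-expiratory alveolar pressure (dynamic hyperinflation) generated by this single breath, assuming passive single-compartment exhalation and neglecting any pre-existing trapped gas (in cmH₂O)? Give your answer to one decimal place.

Flow: 69 L/min ÷ 60 = 1.15 L/s.
Vt = flow × Ti = 1.15 L/s × 0.40 s × 1000 mL/L = 460.0 mL.
R = (PIP − Pplat)/V̇ = (21.5 − 12.3) / 1.15 = 9.2/1.15 = 8.0 cmH2O·s/L.
C = Vt/(Pplat − PEEP) = 460.0 / (12.3 − 5) = 460.0/7.3 = 63.014 mL/cmH2O.
τ = R × C = 8.0 × 0.06301 L/cmH2O = 0.5041 s.
Fraction remaining = e^(−Te/τ) = e^(−0.46/0.5041) = 0.4015; trapped volume = 460.0 × 0.4015 = 184.69 mL.
Additional alveolar pressure from trapping ≈ V_trapped / C = 184.69 / 63.014 = 2.931 cmH2O.

2.9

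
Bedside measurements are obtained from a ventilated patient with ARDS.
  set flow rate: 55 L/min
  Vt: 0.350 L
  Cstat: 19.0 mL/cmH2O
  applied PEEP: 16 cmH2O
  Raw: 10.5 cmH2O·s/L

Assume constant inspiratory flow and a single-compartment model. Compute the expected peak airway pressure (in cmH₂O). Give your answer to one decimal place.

Flow: 55 L/min ÷ 60 = 0.9167 L/s.
Equation of motion (constant flow): PIP = Vt/C + R·V̇ + PEEP.
PIP = 350/19.0 + 10.5×0.9167 + 16 = 18.421 + 9.625 + 16 = 44.046 cmH2O.

44.0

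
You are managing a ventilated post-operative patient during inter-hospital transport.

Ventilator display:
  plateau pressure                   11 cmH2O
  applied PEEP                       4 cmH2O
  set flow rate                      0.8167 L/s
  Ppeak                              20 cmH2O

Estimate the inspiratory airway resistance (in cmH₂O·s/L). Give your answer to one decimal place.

11.0

Raw = (PIP − Pplat) / flow = (20 − 11) / 0.8167 = 9.0 / 0.8167 = 11.02 cmH2O·s/L.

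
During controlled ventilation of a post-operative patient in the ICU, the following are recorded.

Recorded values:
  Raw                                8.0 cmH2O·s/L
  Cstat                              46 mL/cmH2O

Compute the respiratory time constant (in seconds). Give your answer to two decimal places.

τ = R × C = 8.0 × 46 mL/cmH2O = 8.0 × 0.046 L/cmH2O = 0.368 s.

0.37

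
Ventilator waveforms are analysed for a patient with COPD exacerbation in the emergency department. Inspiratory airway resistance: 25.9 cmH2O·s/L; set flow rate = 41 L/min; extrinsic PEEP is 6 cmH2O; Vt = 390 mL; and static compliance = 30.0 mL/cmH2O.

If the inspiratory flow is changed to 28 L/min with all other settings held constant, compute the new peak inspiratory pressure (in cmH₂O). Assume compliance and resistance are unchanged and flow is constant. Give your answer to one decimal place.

Flow: 41 L/min ÷ 60 = 0.6833 L/s.
New flow: 28 L/min ÷ 60 = 0.4667 L/s.
PIP = Vt/C + R·V̇ + PEEP (constant-flow equation of motion).
Only the resistive term changes: ΔPIP = R × ΔV̇ = 25.9 × (0.4667 − 0.6833) = 25.9 × -0.2166 = -5.61 cmH2O.
Original PIP = 390/30.0 + 25.9×0.6833 + 6 = 36.697 cmH2O; new PIP = 36.697 + (-5.61) = 31.087 cmH2O.

31.1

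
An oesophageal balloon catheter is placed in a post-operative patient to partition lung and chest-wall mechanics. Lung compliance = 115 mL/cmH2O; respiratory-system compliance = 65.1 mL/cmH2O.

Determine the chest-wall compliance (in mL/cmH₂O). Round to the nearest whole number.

150

1/Ccw = 1/Crs − 1/CL.
1/Ccw = 1/65.1 − 1/115 = 0.006665.
Ccw = 150.04 mL/cmH2O.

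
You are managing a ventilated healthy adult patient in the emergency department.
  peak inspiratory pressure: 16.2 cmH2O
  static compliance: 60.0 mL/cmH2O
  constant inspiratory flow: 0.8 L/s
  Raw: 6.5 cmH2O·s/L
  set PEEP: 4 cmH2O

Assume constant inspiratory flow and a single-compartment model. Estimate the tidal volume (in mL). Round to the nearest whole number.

420

Equation of motion (constant flow): PIP = Vt/C + R·V̇ + PEEP.
Vt/C = PIP − R·V̇ − PEEP = 16.2 − 5.2 − 4 = 7.0 cmH2O.
Vt = C × 7.0 = 60.0 × 7.0 = 420.0 mL.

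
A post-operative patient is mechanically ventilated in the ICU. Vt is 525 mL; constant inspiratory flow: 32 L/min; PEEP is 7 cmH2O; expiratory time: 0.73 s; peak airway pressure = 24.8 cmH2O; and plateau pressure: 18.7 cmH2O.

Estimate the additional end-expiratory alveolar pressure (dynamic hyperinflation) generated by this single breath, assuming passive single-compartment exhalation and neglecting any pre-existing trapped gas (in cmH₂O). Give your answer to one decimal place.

2.8

Flow: 32 L/min ÷ 60 = 0.5333 L/s.
R = (PIP − Pplat)/V̇ = (24.8 − 18.7) / 0.5333 = 6.1/0.5333 = 11.438 cmH2O·s/L.
C = Vt/(Pplat − PEEP) = 525.0 / (18.7 − 7) = 525.0/11.7 = 44.872 mL/cmH2O.
τ = R × C = 11.438 × 0.04487 L/cmH2O = 0.5132 s.
Fraction remaining = e^(−Te/τ) = e^(−0.73/0.5132) = 0.2411; trapped volume = 525.0 × 0.2411 = 126.58 mL.
Additional alveolar pressure from trapping ≈ V_trapped / C = 126.58 / 44.872 = 2.821 cmH2O.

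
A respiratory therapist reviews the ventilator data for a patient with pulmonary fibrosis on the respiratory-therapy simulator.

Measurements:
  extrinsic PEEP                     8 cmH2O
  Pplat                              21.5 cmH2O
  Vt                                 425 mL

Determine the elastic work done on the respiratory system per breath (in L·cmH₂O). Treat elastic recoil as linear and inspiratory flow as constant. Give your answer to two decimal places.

2.87

Elastic work ≈ ½ × (Pplat − PEEP) × Vt = 0.5 × (21.5 − 8) × 0.425 L = 0.5 × 13.5 × 0.425 = 2.869 L·cmH2O.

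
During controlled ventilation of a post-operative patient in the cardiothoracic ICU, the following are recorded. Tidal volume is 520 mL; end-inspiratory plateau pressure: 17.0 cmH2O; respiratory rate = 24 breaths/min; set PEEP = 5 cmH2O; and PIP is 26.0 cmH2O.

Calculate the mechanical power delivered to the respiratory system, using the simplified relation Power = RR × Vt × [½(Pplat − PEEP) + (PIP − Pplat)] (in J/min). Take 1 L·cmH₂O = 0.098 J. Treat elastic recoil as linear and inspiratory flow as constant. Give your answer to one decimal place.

18.3

Per-breath work = Vt × [½(Pplat−PEEP) + (PIP−Pplat)] = 0.520 × [0.5×12.0 + 9.0] = 0.520 × 15.0 = 7.8 L·cmH2O.
Power = 24 × 7.8 = 187.2 L·cmH2O/min.
× 0.098 J/(L·cmH2O) → 18.346 J/min.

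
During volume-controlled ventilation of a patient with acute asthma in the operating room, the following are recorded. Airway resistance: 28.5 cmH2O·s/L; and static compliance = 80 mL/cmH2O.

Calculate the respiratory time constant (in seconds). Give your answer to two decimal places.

τ = R × C = 28.5 × 80 mL/cmH2O = 28.5 × 0.080 L/cmH2O = 2.28 s.

2.28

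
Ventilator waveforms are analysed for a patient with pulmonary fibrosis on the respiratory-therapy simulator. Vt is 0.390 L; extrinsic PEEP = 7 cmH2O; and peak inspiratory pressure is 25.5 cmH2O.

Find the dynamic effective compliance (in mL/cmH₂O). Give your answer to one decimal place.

21.1

Dynamic compliance = Vt / (PIP − PEEP) = 390 / (25.5 − 7) = 390 / 18.5 = 21.081 mL/cmH2O.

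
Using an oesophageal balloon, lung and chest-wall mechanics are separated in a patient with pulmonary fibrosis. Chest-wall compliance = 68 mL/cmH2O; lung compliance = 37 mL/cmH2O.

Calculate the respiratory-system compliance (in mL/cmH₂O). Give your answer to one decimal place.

24.0

Lung and chest wall are elastances in series: 1/Crs = 1/CL + 1/Ccw.
1/Crs = 1/37 + 1/68 = 0.04173.
Crs = 23.964 mL/cmH2O.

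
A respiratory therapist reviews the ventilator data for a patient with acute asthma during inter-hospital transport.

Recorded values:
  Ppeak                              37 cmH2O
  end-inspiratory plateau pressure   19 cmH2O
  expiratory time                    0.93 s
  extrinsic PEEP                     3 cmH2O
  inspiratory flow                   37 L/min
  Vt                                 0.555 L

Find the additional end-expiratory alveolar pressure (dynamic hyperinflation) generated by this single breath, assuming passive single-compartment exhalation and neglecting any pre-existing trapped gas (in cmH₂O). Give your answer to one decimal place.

6.4

Flow: 37 L/min ÷ 60 = 0.6167 L/s.
R = (PIP − Pplat)/V̇ = (37 − 19) / 0.6167 = 18.0/0.6167 = 29.188 cmH2O·s/L.
C = Vt/(Pplat − PEEP) = 555.0 / (19 − 3) = 555.0/16.0 = 34.688 mL/cmH2O.
τ = R × C = 29.188 × 0.03469 L/cmH2O = 1.013 s.
Fraction remaining = e^(−Te/τ) = e^(−0.93/1.013) = 0.3993; trapped volume = 555.0 × 0.3993 = 221.61 mL.
Additional alveolar pressure from trapping ≈ V_trapped / C = 221.61 / 34.688 = 6.389 cmH2O.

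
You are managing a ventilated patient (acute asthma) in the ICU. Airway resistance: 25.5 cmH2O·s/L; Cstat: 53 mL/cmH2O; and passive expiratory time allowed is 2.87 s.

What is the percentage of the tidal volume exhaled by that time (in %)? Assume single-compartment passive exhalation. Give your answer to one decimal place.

88.0

τ = R × C = 25.5 × 53 mL/cmH2O = 25.5 × 0.053 L/cmH2O = 1.352 s.
Passive exhalation: V(t)/V₀ = e^(−t/τ) = e^(−2.87/1.352) = 0.1197.
Fraction exhaled = 1 − 0.1197 = 0.8803 → 88.03%.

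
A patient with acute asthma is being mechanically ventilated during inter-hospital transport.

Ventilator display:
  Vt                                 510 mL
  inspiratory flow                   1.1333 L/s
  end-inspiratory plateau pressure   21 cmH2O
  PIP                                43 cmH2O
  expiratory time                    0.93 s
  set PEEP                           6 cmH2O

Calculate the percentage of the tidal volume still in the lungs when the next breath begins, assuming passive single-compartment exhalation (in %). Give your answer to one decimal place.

24.4

R = (PIP − Pplat)/V̇ = (43 − 21) / 1.1333 = 22.0/1.1333 = 19.412 cmH2O·s/L.
C = Vt/(Pplat − PEEP) = 510.0 / (21 − 6) = 510.0/15.0 = 34.0 mL/cmH2O.
τ = R × C = 19.412 × 0.034 L/cmH2O = 0.66 s.
Fraction remaining at end-expiration = e^(−Te/τ) = e^(−0.93/0.66) = 0.2444 → 24.44%.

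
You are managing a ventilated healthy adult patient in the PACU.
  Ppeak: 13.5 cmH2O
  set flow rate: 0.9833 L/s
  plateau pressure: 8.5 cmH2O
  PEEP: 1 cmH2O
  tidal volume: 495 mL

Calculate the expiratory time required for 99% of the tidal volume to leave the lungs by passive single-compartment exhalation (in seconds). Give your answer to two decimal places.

1.55

R = (PIP − Pplat)/V̇ = (13.5 − 8.5) / 0.9833 = 5.0/0.9833 = 5.085 cmH2O·s/L.
C = Vt/(Pplat − PEEP) = 495.0 / (8.5 − 1) = 495.0/7.5 = 66.0 mL/cmH2O.
τ = R × C = 5.085 × 0.066 L/cmH2O = 0.3356 s.
t = −τ·ln(1 − 0.99) = −0.3356·ln(0.01) = 1.545 s.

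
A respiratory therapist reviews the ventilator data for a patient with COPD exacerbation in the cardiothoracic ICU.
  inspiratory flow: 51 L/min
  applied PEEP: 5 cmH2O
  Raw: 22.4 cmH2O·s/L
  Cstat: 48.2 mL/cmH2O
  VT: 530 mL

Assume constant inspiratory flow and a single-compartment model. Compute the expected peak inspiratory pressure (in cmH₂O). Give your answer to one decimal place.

35.0

Flow: 51 L/min ÷ 60 = 0.85 L/s.
Equation of motion (constant flow): PIP = Vt/C + R·V̇ + PEEP.
PIP = 530/48.2 + 22.4×0.85 + 5 = 10.996 + 19.04 + 5 = 35.036 cmH2O.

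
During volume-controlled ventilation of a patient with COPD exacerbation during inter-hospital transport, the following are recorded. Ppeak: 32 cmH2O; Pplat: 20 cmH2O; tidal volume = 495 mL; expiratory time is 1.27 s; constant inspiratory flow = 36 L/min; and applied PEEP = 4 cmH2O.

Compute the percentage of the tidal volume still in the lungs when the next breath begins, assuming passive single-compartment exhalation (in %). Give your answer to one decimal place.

12.8

Flow: 36 L/min ÷ 60 = 0.6 L/s.
R = (PIP − Pplat)/V̇ = (32 − 20) / 0.6 = 12.0/0.6 = 20.0 cmH2O·s/L.
C = Vt/(Pplat − PEEP) = 495.0 / (20 − 4) = 495.0/16.0 = 30.938 mL/cmH2O.
τ = R × C = 20.0 × 0.03094 L/cmH2O = 0.6188 s.
Fraction remaining at end-expiration = e^(−Te/τ) = e^(−1.27/0.6188) = 0.1284 → 12.84%.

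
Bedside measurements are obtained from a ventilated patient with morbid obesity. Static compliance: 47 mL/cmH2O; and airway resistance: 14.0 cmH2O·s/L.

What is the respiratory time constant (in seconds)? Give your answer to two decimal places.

τ = R × C = 14.0 × 47 mL/cmH2O = 14.0 × 0.047 L/cmH2O = 0.658 s.

0.66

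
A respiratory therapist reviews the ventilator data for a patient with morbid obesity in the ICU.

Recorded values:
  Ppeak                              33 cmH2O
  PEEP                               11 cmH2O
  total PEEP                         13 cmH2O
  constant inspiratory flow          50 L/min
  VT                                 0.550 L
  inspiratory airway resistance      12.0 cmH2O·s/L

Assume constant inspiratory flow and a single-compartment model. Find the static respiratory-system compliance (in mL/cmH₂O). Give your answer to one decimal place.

Flow: 50 L/min ÷ 60 = 0.8333 L/s.
Total PEEP = 13 cmH2O (set 11 + intrinsic 2); this is the baseline alveolar pressure.
Equation of motion (constant flow): PIP = Vt/C + R·V̇ + PEEP.
Vt/C = PIP − R·V̇ − PEEP = 33 − 12.0×0.8333 − 13 = 33 − 10.0 − 13 = 10.0 cmH2O.
C = Vt / 10.0 = 550 / 10.0 = 55.0 mL/cmH2O.

55.0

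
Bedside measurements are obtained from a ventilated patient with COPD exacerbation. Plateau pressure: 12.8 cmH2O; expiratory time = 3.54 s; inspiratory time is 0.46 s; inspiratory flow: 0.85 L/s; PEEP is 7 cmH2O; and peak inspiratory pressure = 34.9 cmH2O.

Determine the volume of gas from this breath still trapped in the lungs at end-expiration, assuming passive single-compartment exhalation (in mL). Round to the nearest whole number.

Vt = flow × Ti = 0.85 L/s × 0.46 s × 1000 mL/L = 391.0 mL.
R = (PIP − Pplat)/V̇ = (34.9 − 12.8) / 0.85 = 22.1/0.85 = 26.0 cmH2O·s/L.
C = Vt/(Pplat − PEEP) = 391.0 / (12.8 − 7) = 391.0/5.8 = 67.414 mL/cmH2O.
τ = R × C = 26.0 × 0.06741 L/cmH2O = 1.753 s.
Fraction remaining = e^(−Te/τ) = e^(−3.54/1.753) = 0.1327.
Trapped volume = 391.0 × 0.1327 = 51.886 mL.

52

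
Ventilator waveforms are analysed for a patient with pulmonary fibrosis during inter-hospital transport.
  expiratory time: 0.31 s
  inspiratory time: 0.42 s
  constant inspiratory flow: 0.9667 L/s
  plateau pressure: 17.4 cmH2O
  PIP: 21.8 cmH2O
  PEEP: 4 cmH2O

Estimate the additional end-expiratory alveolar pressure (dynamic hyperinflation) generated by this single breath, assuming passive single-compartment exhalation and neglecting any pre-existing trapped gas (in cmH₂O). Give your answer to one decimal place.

1.4

Vt = flow × Ti = 0.9667 L/s × 0.42 s × 1000 mL/L = 406.01 mL.
R = (PIP − Pplat)/V̇ = (21.8 − 17.4) / 0.9667 = 4.4/0.9667 = 4.552 cmH2O·s/L.
C = Vt/(Pplat − PEEP) = 406.01 / (17.4 − 4) = 406.01/13.4 = 30.299 mL/cmH2O.
τ = R × C = 4.552 × 0.0303 L/cmH2O = 0.1379 s.
Fraction remaining = e^(−Te/τ) = e^(−0.31/0.1379) = 0.1056; trapped volume = 406.01 × 0.1056 = 42.875 mL.
Additional alveolar pressure from trapping ≈ V_trapped / C = 42.875 / 30.299 = 1.415 cmH2O.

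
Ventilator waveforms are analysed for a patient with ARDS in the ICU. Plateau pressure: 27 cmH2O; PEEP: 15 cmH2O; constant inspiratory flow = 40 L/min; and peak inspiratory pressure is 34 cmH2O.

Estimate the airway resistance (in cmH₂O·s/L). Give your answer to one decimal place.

Flow: 40 L/min ÷ 60 = 0.6667 L/s.
Raw = (PIP − Pplat) / flow = (34 − 27) / 0.6667 = 7.0 / 0.6667 = 10.499 cmH2O·s/L.

10.5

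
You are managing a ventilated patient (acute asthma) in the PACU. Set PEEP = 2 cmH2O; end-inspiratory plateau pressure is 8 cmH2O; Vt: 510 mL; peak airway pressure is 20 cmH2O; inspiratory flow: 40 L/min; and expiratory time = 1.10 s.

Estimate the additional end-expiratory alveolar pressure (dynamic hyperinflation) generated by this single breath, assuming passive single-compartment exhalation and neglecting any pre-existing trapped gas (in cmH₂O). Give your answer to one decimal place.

2.9

Flow: 40 L/min ÷ 60 = 0.6667 L/s.
R = (PIP − Pplat)/V̇ = (20 − 8) / 0.6667 = 12.0/0.6667 = 17.999 cmH2O·s/L.
C = Vt/(Pplat − PEEP) = 510.0 / (8 − 2) = 510.0/6.0 = 85.0 mL/cmH2O.
τ = R × C = 17.999 × 0.085 L/cmH2O = 1.53 s.
Fraction remaining = e^(−Te/τ) = e^(−1.10/1.53) = 0.4873; trapped volume = 510.0 × 0.4873 = 248.52 mL.
Additional alveolar pressure from trapping ≈ V_trapped / C = 248.52 / 85.0 = 2.924 cmH2O.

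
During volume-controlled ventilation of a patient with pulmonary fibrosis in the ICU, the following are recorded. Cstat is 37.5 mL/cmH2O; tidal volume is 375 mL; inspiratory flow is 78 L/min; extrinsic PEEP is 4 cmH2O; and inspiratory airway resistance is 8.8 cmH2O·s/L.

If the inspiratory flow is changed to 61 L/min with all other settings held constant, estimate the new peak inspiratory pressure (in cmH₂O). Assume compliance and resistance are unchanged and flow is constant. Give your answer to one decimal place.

Flow: 78 L/min ÷ 60 = 1.3 L/s.
New flow: 61 L/min ÷ 60 = 1.0167 L/s.
PIP = Vt/C + R·V̇ + PEEP (constant-flow equation of motion).
Only the resistive term changes: ΔPIP = R × ΔV̇ = 8.8 × (1.0167 − 1.3) = 8.8 × -0.2833 = -2.493 cmH2O.
Original PIP = 375/37.5 + 8.8×1.3 + 4 = 25.44 cmH2O; new PIP = 25.44 + (-2.493) = 22.947 cmH2O.

22.9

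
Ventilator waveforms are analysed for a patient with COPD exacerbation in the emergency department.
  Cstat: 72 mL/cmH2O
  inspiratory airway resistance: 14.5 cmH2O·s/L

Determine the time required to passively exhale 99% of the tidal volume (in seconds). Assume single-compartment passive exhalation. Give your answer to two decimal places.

τ = R × C = 14.5 × 72 mL/cmH2O = 14.5 × 0.072 L/cmH2O = 1.044 s.
Exhaled fraction f = 1 − e^(−t/τ) → t = −τ·ln(1 − f) = −1.044·ln(0.01) = 4.808 s.

4.81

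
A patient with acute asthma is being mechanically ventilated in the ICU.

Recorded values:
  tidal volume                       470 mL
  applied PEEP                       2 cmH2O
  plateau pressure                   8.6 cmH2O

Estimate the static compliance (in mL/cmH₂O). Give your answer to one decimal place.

71.2

Cstat = Vt / (Pplat − PEEP) = 470 / (8.6 − 2) = 470 / 6.6 = 71.212 mL/cmH2O.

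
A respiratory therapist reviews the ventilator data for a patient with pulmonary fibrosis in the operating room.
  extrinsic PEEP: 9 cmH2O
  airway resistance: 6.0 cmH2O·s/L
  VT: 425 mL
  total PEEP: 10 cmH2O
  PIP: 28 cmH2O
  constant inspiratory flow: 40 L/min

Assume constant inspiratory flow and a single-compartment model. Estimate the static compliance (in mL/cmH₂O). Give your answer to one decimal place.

30.4

Flow: 40 L/min ÷ 60 = 0.6667 L/s.
Total PEEP = 10 cmH2O (set 9 + intrinsic 1); this is the baseline alveolar pressure.
Equation of motion (constant flow): PIP = Vt/C + R·V̇ + PEEP.
Vt/C = PIP − R·V̇ − PEEP = 28 − 6.0×0.6667 − 10 = 28 − 4.0 − 10 = 14.0 cmH2O.
C = Vt / 14.0 = 425 / 14.0 = 30.357 mL/cmH2O.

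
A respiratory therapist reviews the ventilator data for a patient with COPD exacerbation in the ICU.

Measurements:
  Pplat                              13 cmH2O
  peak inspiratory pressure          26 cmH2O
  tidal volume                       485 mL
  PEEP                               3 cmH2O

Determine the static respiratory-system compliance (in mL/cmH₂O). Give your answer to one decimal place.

48.5

Cstat = Vt / (Pplat − PEEP) = 485 / (13 − 3) = 485 / 10.0 = 48.5 mL/cmH2O.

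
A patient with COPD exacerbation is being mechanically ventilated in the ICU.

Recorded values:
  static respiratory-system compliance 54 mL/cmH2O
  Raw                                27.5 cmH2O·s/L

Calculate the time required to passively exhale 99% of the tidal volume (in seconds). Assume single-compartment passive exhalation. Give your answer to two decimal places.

τ = R × C = 27.5 × 54 mL/cmH2O = 27.5 × 0.054 L/cmH2O = 1.485 s.
Exhaled fraction f = 1 − e^(−t/τ) → t = −τ·ln(1 − f) = −1.485·ln(0.01) = 6.839 s.

6.84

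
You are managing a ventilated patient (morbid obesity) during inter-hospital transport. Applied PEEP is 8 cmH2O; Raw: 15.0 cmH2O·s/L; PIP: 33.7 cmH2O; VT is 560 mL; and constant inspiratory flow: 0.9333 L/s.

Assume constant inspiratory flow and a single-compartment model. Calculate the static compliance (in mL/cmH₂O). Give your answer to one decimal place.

Equation of motion (constant flow): PIP = Vt/C + R·V̇ + PEEP.
Vt/C = PIP − R·V̇ − PEEP = 33.7 − 15.0×0.9333 − 8 = 33.7 − 14.0 − 8 = 11.7 cmH2O.
C = Vt / 11.7 = 560 / 11.7 = 47.863 mL/cmH2O.

47.9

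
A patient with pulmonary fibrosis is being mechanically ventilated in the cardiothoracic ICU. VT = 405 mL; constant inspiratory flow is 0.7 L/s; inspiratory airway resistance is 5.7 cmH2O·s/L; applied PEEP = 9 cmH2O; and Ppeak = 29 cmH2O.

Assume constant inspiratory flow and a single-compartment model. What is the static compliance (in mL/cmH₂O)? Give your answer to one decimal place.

25.3

Equation of motion (constant flow): PIP = Vt/C + R·V̇ + PEEP.
Vt/C = PIP − R·V̇ − PEEP = 29 − 5.7×0.7 − 9 = 29 − 3.99 − 9 = 16.01 cmH2O.
C = Vt / 16.01 = 405 / 16.01 = 25.297 mL/cmH2O.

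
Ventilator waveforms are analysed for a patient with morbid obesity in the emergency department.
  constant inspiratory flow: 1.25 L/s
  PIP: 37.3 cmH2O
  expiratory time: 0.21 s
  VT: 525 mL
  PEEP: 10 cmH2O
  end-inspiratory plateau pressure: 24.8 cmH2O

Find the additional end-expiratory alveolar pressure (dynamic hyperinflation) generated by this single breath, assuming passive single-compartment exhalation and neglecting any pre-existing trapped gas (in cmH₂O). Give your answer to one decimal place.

R = (PIP − Pplat)/V̇ = (37.3 − 24.8) / 1.25 = 12.5/1.25 = 10.0 cmH2O·s/L.
C = Vt/(Pplat − PEEP) = 525.0 / (24.8 − 10) = 525.0/14.8 = 35.473 mL/cmH2O.
τ = R × C = 10.0 × 0.03547 L/cmH2O = 0.3547 s.
Fraction remaining = e^(−Te/τ) = e^(−0.21/0.3547) = 0.5532; trapped volume = 525.0 × 0.5532 = 290.43 mL.
Additional alveolar pressure from trapping ≈ V_trapped / C = 290.43 / 35.473 = 8.187 cmH2O.

8.2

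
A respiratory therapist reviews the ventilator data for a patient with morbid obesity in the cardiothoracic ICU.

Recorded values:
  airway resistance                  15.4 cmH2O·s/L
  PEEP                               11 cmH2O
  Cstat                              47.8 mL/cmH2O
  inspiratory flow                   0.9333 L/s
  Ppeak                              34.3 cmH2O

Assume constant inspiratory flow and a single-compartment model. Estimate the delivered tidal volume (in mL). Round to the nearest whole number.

427

Equation of motion (constant flow): PIP = Vt/C + R·V̇ + PEEP.
Vt/C = PIP − R·V̇ − PEEP = 34.3 − 14.373 − 11 = 8.927 cmH2O.
Vt = C × 8.927 = 47.8 × 8.927 = 426.71 mL.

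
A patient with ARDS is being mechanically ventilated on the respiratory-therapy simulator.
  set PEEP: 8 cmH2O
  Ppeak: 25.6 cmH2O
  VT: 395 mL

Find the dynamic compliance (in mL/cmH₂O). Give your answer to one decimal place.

Dynamic compliance = Vt / (PIP − PEEP) = 395 / (25.6 − 8) = 395 / 17.6 = 22.443 mL/cmH2O.

22.4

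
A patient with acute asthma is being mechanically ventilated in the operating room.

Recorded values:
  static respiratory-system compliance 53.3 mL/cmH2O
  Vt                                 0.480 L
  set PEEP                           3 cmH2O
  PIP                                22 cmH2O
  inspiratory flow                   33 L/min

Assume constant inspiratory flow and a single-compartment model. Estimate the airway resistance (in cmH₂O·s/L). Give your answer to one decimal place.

Flow: 33 L/min ÷ 60 = 0.55 L/s.
Equation of motion (constant flow): PIP = Vt/C + R·V̇ + PEEP.
R·V̇ = PIP − Vt/C − PEEP = 22 − 480/53.3 − 3 = 22 − 9.006 − 3 = 9.994 cmH2O.
R = 9.994 / 0.55 = 18.171 cmH2O·s/L.

18.2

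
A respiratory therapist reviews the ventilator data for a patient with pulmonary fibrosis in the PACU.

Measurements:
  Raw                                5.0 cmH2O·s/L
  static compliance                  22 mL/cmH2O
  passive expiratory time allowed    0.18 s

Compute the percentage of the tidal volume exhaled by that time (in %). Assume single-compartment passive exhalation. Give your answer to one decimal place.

τ = R × C = 5.0 × 22 mL/cmH2O = 5.0 × 0.022 L/cmH2O = 0.11 s.
Passive exhalation: V(t)/V₀ = e^(−t/τ) = e^(−0.18/0.11) = 0.1947.
Fraction exhaled = 1 − 0.1947 = 0.8053 → 80.53%.

80.5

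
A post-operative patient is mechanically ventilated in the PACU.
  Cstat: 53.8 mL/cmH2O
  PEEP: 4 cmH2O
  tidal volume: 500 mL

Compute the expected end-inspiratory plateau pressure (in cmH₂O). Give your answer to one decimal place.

Pplat = PEEP + Vt / Cstat = 4 + 500 / 53.8 = 4 + 9.294 = 13.294 cmH2O.

13.3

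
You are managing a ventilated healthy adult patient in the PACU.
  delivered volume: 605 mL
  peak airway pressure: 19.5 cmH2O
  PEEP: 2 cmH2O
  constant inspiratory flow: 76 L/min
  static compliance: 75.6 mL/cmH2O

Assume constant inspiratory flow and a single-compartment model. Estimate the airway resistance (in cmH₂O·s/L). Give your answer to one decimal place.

Flow: 76 L/min ÷ 60 = 1.2667 L/s.
Equation of motion (constant flow): PIP = Vt/C + R·V̇ + PEEP.
R·V̇ = PIP − Vt/C − PEEP = 19.5 − 605/75.6 − 2 = 19.5 − 8.003 − 2 = 9.497 cmH2O.
R = 9.497 / 1.2667 = 7.497 cmH2O·s/L.

7.5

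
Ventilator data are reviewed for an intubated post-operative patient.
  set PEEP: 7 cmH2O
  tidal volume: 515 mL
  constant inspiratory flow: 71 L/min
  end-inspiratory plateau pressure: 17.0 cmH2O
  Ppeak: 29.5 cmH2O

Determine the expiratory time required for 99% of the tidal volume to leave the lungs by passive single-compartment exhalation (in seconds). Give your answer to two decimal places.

2.51

Flow: 71 L/min ÷ 60 = 1.1833 L/s.
R = (PIP − Pplat)/V̇ = (29.5 − 17.0) / 1.1833 = 12.5/1.1833 = 10.564 cmH2O·s/L.
C = Vt/(Pplat − PEEP) = 515.0 / (17.0 − 7) = 515.0/10.0 = 51.5 mL/cmH2O.
τ = R × C = 10.564 × 0.0515 L/cmH2O = 0.544 s.
t = −τ·ln(1 − 0.99) = −0.544·ln(0.01) = 2.505 s.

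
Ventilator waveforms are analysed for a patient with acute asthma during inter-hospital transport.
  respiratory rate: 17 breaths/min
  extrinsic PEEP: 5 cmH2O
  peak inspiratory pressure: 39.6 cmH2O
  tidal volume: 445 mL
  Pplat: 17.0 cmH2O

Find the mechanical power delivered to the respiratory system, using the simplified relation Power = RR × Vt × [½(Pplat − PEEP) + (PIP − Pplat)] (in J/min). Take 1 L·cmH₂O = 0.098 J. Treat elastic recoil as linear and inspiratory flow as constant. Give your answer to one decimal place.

21.2

Per-breath work = Vt × [½(Pplat−PEEP) + (PIP−Pplat)] = 0.445 × [0.5×12.0 + 22.6] = 0.445 × 28.6 = 12.727 L·cmH2O.
Power = 17 × 12.727 = 216.36 L·cmH2O/min.
× 0.098 J/(L·cmH2O) → 21.203 J/min.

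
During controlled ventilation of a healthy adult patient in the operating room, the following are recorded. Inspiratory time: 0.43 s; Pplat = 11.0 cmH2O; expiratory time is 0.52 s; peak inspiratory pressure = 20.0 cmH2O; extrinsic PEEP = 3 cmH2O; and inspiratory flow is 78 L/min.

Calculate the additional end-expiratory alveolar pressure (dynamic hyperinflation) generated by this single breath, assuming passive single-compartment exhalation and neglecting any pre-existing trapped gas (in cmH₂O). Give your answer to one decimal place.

2.7

Flow: 78 L/min ÷ 60 = 1.3 L/s.
Vt = flow × Ti = 1.3 L/s × 0.43 s × 1000 mL/L = 559.0 mL.
R = (PIP − Pplat)/V̇ = (20.0 − 11.0) / 1.3 = 9.0/1.3 = 6.923 cmH2O·s/L.
C = Vt/(Pplat − PEEP) = 559.0 / (11.0 − 3) = 559.0/8.0 = 69.875 mL/cmH2O.
τ = R × C = 6.923 × 0.06988 L/cmH2O = 0.4838 s.
Fraction remaining = e^(−Te/τ) = e^(−0.52/0.4838) = 0.3414; trapped volume = 559.0 × 0.3414 = 190.84 mL.
Additional alveolar pressure from trapping ≈ V_trapped / C = 190.84 / 69.875 = 2.731 cmH2O.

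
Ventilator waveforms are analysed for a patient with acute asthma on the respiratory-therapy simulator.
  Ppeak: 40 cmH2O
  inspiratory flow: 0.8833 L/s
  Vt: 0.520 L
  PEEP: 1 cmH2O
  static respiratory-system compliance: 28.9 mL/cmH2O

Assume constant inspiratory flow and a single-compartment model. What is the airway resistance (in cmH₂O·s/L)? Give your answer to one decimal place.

Equation of motion (constant flow): PIP = Vt/C + R·V̇ + PEEP.
R·V̇ = PIP − Vt/C − PEEP = 40 − 520/28.9 − 1 = 40 − 17.993 − 1 = 21.007 cmH2O.
R = 21.007 / 0.8833 = 23.782 cmH2O·s/L.

23.8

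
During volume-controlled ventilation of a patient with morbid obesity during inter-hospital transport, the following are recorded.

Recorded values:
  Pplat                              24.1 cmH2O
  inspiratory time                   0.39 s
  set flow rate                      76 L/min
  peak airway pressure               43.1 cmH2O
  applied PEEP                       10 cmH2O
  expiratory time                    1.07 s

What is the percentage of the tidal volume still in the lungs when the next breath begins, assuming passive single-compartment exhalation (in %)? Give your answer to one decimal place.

13.1

Flow: 76 L/min ÷ 60 = 1.2667 L/s.
Vt = flow × Ti = 1.2667 L/s × 0.39 s × 1000 mL/L = 494.01 mL.
R = (PIP − Pplat)/V̇ = (43.1 − 24.1) / 1.2667 = 19.0/1.2667 = 15.0 cmH2O·s/L.
C = Vt/(Pplat − PEEP) = 494.01 / (24.1 − 10) = 494.01/14.1 = 35.036 mL/cmH2O.
τ = R × C = 15.0 × 0.03504 L/cmH2O = 0.5256 s.
Fraction remaining at end-expiration = e^(−Te/τ) = e^(−1.07/0.5256) = 0.1306 → 13.06%.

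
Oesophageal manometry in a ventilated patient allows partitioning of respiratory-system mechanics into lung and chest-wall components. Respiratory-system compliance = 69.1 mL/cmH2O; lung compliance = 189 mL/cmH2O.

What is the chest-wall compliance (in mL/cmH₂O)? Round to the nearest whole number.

109

1/Ccw = 1/Crs − 1/CL.
1/Ccw = 1/69.1 − 1/189 = 0.009181.
Ccw = 108.92 mL/cmH2O.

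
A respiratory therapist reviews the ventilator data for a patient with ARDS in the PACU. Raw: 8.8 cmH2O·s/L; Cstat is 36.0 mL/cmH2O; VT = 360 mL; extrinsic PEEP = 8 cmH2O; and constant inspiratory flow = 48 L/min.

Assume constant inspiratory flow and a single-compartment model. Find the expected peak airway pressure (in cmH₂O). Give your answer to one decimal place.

25.0

Flow: 48 L/min ÷ 60 = 0.8 L/s.
Equation of motion (constant flow): PIP = Vt/C + R·V̇ + PEEP.
PIP = 360/36.0 + 8.8×0.8 + 8 = 10.0 + 7.04 + 8 = 25.04 cmH2O.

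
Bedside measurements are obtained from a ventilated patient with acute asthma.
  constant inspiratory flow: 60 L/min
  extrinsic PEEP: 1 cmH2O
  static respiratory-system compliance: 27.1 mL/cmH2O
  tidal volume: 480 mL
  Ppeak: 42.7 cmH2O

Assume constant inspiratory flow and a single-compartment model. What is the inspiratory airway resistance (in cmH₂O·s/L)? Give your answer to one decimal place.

Flow: 60 L/min ÷ 60 = 1 L/s.
Equation of motion (constant flow): PIP = Vt/C + R·V̇ + PEEP.
R·V̇ = PIP − Vt/C − PEEP = 42.7 − 480/27.1 − 1 = 42.7 − 17.712 − 1 = 23.988 cmH2O.
R = 23.988 / 1 = 23.988 cmH2O·s/L.

24.0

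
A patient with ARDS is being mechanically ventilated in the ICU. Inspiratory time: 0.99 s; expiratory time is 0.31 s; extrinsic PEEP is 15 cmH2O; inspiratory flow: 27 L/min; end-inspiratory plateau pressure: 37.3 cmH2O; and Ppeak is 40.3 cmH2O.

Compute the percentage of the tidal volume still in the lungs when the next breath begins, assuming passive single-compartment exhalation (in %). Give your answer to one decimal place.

Flow: 27 L/min ÷ 60 = 0.45 L/s.
Vt = flow × Ti = 0.45 L/s × 0.99 s × 1000 mL/L = 445.5 mL.
R = (PIP − Pplat)/V̇ = (40.3 − 37.3) / 0.45 = 3.0/0.45 = 6.667 cmH2O·s/L.
C = Vt/(Pplat − PEEP) = 445.5 / (37.3 − 15) = 445.5/22.3 = 19.978 mL/cmH2O.
τ = R × C = 6.667 × 0.01998 L/cmH2O = 0.1332 s.
Fraction remaining at end-expiration = e^(−Te/τ) = e^(−0.31/0.1332) = 0.09756 → 9.756%.

9.8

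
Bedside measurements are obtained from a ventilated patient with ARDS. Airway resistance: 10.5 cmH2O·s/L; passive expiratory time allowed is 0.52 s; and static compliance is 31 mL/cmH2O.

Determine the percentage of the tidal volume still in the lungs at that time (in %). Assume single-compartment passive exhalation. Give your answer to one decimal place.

20.2

τ = R × C = 10.5 × 31 mL/cmH2O = 10.5 × 0.031 L/cmH2O = 0.3255 s.
Passive exhalation: V(t)/V₀ = e^(−t/τ) = e^(−0.52/0.3255) = 0.2024.
Fraction remaining = 0.2024 → 20.24%.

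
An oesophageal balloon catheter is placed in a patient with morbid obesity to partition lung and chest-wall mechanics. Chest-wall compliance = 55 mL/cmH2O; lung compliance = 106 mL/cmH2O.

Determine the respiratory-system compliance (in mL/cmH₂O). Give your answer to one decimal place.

Lung and chest wall are elastances in series: 1/Crs = 1/CL + 1/Ccw.
1/Crs = 1/106 + 1/55 = 0.02762.
Crs = 36.206 mL/cmH2O.

36.2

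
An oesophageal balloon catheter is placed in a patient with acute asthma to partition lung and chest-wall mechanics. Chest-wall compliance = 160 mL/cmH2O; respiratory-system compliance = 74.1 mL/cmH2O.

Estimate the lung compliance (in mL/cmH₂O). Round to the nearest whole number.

1/CL = 1/Crs − 1/Ccw.
1/CL = 1/74.1 − 1/160 = 0.007245.
CL = 138.03 mL/cmH2O.

138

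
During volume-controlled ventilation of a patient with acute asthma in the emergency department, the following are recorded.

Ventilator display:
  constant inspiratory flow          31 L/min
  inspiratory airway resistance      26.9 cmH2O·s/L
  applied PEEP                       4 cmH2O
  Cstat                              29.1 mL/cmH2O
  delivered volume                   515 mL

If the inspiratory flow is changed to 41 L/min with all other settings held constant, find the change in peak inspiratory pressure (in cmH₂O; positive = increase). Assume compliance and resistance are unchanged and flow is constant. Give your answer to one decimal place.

4.5

Flow: 31 L/min ÷ 60 = 0.5167 L/s.
New flow: 41 L/min ÷ 60 = 0.6833 L/s.
PIP = Vt/C + R·V̇ + PEEP (constant-flow equation of motion).
Only the resistive term changes: ΔPIP = R × ΔV̇ = 26.9 × (0.6833 − 0.5167) = 26.9 × 0.1666 = 4.482 cmH2O.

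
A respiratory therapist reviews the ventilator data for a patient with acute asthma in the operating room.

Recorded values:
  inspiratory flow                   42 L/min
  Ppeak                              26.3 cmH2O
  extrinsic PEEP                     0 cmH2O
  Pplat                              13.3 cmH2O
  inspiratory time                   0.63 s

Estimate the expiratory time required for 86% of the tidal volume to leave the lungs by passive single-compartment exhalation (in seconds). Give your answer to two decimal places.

Flow: 42 L/min ÷ 60 = 0.7 L/s.
Vt = flow × Ti = 0.7 L/s × 0.63 s × 1000 mL/L = 441.0 mL.
R = (PIP − Pplat)/V̇ = (26.3 − 13.3) / 0.7 = 13.0/0.7 = 18.571 cmH2O·s/L.
C = Vt/(Pplat − PEEP) = 441.0 / (13.3 − 0) = 441.0/13.3 = 33.158 mL/cmH2O.
τ = R × C = 18.571 × 0.03316 L/cmH2O = 0.6158 s.
t = −τ·ln(1 − 0.86) = −0.6158·ln(0.14) = 1.211 s.

1.21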